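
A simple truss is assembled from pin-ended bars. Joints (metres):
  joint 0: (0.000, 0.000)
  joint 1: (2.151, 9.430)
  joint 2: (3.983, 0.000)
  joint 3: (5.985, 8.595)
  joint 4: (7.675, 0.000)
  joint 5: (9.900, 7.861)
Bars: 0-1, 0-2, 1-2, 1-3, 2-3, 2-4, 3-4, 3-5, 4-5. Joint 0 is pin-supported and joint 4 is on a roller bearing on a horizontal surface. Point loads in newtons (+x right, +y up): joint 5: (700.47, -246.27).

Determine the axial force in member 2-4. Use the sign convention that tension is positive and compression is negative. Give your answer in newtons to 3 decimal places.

151.173

N=6 nodes, M=9 members, R=3 reactions → 2N=12, M+R=12
member 0 (0-1): L=9.6722, (cx,cy)=(0.2224,0.9750)
member 1 (0-2): L=3.9830, (cx,cy)=(1.0000,0.0000)
member 2 (1-2): L=9.6063, (cx,cy)=(0.1907,-0.9816)
member 3 (1-3): L=3.9239, (cx,cy)=(0.9771,-0.2128)
member 4 (2-3): L=8.8251, (cx,cy)=(0.2269,0.9739)
member 5 (2-4): L=3.6920, (cx,cy)=(1.0000,0.0000)
member 6 (3-4): L=8.7596, (cx,cy)=(0.1929,-0.9812)
member 7 (3-5): L=3.9832, (cx,cy)=(0.9829,-0.1843)
member 8 (4-5): L=8.1698, (cx,cy)=(0.2723,0.9622)
solve A·x = −loads:
  F[0-1] = +809.1014 N (tension)
  F[0-2] = +520.5342 N (tension)
  F[1-2] = -880.7748 N (compression)
  F[1-3] = +356.0619 N (tension)
  F[2-3] = +887.7545 N (tension)
  F[2-4] = +151.1732 N (tension)
  F[3-4] = -943.6888 N (compression)
  F[3-5] = +744.1072 N (tension)
  F[4-5] = -113.4388 N (compression)
  Rx@0 = -700.4700 N
  Ry@0 = -788.8398 N
  Ry@4 = +1035.1098 N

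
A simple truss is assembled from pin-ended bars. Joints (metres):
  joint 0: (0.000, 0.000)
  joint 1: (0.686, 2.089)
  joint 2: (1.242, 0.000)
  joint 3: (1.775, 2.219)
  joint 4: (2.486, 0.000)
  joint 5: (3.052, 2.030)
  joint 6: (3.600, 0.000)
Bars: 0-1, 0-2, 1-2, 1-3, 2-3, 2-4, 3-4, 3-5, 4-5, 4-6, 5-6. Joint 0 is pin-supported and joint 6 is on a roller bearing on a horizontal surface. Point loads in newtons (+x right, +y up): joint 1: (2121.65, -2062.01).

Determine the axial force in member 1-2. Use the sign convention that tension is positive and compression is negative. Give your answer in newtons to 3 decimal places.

-1900.098

N=7 nodes, M=11 members, R=3 reactions → 2N=14, M+R=14
member 0 (0-1): L=2.1988, (cx,cy)=(0.3120,0.9501)
member 1 (0-2): L=1.2420, (cx,cy)=(1.0000,0.0000)
member 2 (1-2): L=2.1617, (cx,cy)=(0.2572,-0.9664)
member 3 (1-3): L=1.0967, (cx,cy)=(0.9929,0.1185)
member 4 (2-3): L=2.2821, (cx,cy)=(0.2336,0.9723)
member 5 (2-4): L=1.2440, (cx,cy)=(1.0000,0.0000)
member 6 (3-4): L=2.3301, (cx,cy)=(0.3051,-0.9523)
member 7 (3-5): L=1.2909, (cx,cy)=(0.9892,-0.1464)
member 8 (4-5): L=2.1074, (cx,cy)=(0.2686,0.9633)
member 9 (4-6): L=1.1140, (cx,cy)=(1.0000,0.0000)
member 10 (5-6): L=2.1027, (cx,cy)=(0.2606,-0.9654)
solve A·x = −loads:
  F[0-1] = -460.9448 N (compression)
  F[0-2] = +2265.4625 N (tension)
  F[1-2] = -1900.0985 N (compression)
  F[1-3] = -1789.3685 N (compression)
  F[2-3] = +1888.4013 N (tension)
  F[2-4] = +1335.7074 N (tension)
  F[3-4] = -1572.3827 N (compression)
  F[3-5] = -865.2438 N (compression)
  F[4-5] = +1554.5089 N (tension)
  F[4-6] = +438.4199 N (tension)
  F[5-6] = -1682.2092 N (compression)
  Rx@0 = -2121.6500 N
  Ry@0 = +437.9362 N
  Ry@6 = +1624.0738 N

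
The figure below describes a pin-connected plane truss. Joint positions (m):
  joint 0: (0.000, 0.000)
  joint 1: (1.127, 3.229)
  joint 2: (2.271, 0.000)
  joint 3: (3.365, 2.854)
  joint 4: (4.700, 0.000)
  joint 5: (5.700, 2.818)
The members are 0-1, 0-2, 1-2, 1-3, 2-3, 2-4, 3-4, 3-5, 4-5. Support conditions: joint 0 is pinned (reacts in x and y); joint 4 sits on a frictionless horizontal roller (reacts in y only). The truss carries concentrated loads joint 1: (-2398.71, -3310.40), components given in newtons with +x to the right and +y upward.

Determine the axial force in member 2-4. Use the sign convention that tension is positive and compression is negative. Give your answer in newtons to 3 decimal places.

N=6 nodes, M=9 members, R=3 reactions → 2N=12, M+R=12
member 0 (0-1): L=3.4200, (cx,cy)=(0.3295,0.9441)
member 1 (0-2): L=2.2710, (cx,cy)=(1.0000,0.0000)
member 2 (1-2): L=3.4257, (cx,cy)=(0.3339,-0.9426)
member 3 (1-3): L=2.2692, (cx,cy)=(0.9863,-0.1653)
member 4 (2-3): L=3.0565, (cx,cy)=(0.3579,0.9337)
member 5 (2-4): L=2.4290, (cx,cy)=(1.0000,0.0000)
member 6 (3-4): L=3.1508, (cx,cy)=(0.4237,-0.9058)
member 7 (3-5): L=2.3353, (cx,cy)=(0.9999,-0.0154)
member 8 (4-5): L=2.9902, (cx,cy)=(0.3344,0.9424)
solve A·x = −loads:
  F[0-1] = -4410.9457 N (compression)
  F[0-2] = -945.1721 N (compression)
  F[1-2] = +784.7654 N (tension)
  F[1-3] = +692.6229 N (tension)
  F[2-3] = -792.1959 N (compression)
  F[2-4] = -399.5519 N (compression)
  F[3-4] = +943.0024 N (tension)
  F[3-5] = -0.0000 N (tension)
  F[4-5] = -0.0000 N (tension)
  Rx@0 = +2398.7100 N
  Ry@0 = +4164.5731 N
  Ry@4 = -854.1731 N

-399.552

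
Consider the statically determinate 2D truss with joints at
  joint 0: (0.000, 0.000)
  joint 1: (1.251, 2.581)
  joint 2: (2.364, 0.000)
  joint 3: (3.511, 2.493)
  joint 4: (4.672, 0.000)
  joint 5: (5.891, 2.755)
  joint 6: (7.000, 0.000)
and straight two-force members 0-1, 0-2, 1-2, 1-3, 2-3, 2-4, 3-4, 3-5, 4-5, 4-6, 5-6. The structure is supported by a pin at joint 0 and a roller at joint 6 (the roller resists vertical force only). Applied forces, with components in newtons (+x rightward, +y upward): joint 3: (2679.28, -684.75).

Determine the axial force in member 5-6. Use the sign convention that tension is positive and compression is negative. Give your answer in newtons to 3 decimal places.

-1398.848

N=7 nodes, M=11 members, R=3 reactions → 2N=14, M+R=14
member 0 (0-1): L=2.8682, (cx,cy)=(0.4362,0.8999)
member 1 (0-2): L=2.3640, (cx,cy)=(1.0000,0.0000)
member 2 (1-2): L=2.8108, (cx,cy)=(0.3960,-0.9183)
member 3 (1-3): L=2.2617, (cx,cy)=(0.9992,-0.0389)
member 4 (2-3): L=2.7442, (cx,cy)=(0.4180,0.9085)
member 5 (2-4): L=2.3080, (cx,cy)=(1.0000,0.0000)
member 6 (3-4): L=2.7501, (cx,cy)=(0.4222,-0.9065)
member 7 (3-5): L=2.3944, (cx,cy)=(0.9940,0.1094)
member 8 (4-5): L=3.0126, (cx,cy)=(0.4046,0.9145)
member 9 (4-6): L=2.3280, (cx,cy)=(1.0000,0.0000)
member 10 (5-6): L=2.9698, (cx,cy)=(0.3734,-0.9277)
solve A·x = −loads:
  F[0-1] = +681.1082 N (tension)
  F[0-2] = +2382.2063 N (tension)
  F[1-2] = -691.6778 N (compression)
  F[1-3] = +571.3965 N (tension)
  F[2-3] = +699.1389 N (tension)
  F[2-4] = +1816.0958 N (tension)
  F[3-4] = -1571.4525 N (compression)
  F[3-5] = -1159.6411 N (compression)
  F[4-5] = +1557.7676 N (tension)
  F[4-6] = +522.3601 N (tension)
  F[5-6] = -1398.8477 N (compression)
  Rx@0 = -2679.2800 N
  Ry@0 = -612.9075 N
  Ry@6 = +1297.6575 N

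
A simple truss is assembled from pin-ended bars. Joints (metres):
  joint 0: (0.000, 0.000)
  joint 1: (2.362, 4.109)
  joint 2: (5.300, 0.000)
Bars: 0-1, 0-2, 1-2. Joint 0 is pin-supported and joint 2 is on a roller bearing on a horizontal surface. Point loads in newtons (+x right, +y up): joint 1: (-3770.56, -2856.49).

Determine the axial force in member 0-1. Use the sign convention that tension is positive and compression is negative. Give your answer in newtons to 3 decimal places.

-5198.251

N=3 nodes, M=3 members, R=3 reactions → 2N=6, M+R=6
member 0 (0-1): L=4.7395, (cx,cy)=(0.4984,0.8670)
member 1 (0-2): L=5.3000, (cx,cy)=(1.0000,0.0000)
member 2 (1-2): L=5.0513, (cx,cy)=(0.5816,-0.8135)
solve A·x = −loads:
  F[0-1] = -5198.2513 N (compression)
  F[0-2] = -1179.9382 N (compression)
  F[1-2] = +2028.6701 N (tension)
  Rx@0 = +3770.5600 N
  Ry@0 = +4506.7167 N
  Ry@2 = -1650.2267 N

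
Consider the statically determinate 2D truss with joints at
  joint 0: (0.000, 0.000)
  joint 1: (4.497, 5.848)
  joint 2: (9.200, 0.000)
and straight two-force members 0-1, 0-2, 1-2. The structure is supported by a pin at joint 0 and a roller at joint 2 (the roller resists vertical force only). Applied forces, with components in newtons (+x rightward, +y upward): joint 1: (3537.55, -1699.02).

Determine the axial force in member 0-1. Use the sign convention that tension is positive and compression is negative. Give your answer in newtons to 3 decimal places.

N=3 nodes, M=3 members, R=3 reactions → 2N=6, M+R=6
member 0 (0-1): L=7.3771, (cx,cy)=(0.6096,0.7927)
member 1 (0-2): L=9.2000, (cx,cy)=(1.0000,0.0000)
member 2 (1-2): L=7.5045, (cx,cy)=(0.6267,-0.7793)
solve A·x = −loads:
  F[0-1] = +1740.9933 N (tension)
  F[0-2] = +2476.2644 N (tension)
  F[1-2] = -3951.3272 N (compression)
  Rx@0 = -3537.5500 N
  Ry@0 = -1380.1197 N
  Ry@2 = +3079.1397 N

1740.993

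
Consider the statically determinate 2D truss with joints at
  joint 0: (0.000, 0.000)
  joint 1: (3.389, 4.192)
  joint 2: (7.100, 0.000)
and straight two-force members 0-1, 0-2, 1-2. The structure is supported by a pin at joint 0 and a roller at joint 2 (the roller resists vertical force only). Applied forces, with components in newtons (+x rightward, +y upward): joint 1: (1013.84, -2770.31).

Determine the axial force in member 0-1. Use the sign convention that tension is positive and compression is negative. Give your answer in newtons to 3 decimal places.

-1092.233

N=3 nodes, M=3 members, R=3 reactions → 2N=6, M+R=6
member 0 (0-1): L=5.3906, (cx,cy)=(0.6287,0.7777)
member 1 (0-2): L=7.1000, (cx,cy)=(1.0000,0.0000)
member 2 (1-2): L=5.5986, (cx,cy)=(0.6628,-0.7488)
solve A·x = −loads:
  F[0-1] = -1092.2332 N (compression)
  F[0-2] = +1700.5173 N (tension)
  F[1-2] = -2565.4879 N (compression)
  Rx@0 = -1013.8400 N
  Ry@0 = +849.3807 N
  Ry@2 = +1920.9293 N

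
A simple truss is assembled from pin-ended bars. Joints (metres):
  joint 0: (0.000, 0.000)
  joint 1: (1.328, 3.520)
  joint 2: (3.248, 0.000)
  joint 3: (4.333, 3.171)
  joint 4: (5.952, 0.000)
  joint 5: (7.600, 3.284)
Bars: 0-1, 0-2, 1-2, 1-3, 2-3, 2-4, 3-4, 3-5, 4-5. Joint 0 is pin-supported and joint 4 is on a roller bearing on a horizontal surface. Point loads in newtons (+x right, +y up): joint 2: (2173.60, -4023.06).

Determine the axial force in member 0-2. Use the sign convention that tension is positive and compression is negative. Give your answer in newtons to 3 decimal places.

N=6 nodes, M=9 members, R=3 reactions → 2N=12, M+R=12
member 0 (0-1): L=3.7622, (cx,cy)=(0.3530,0.9356)
member 1 (0-2): L=3.2480, (cx,cy)=(1.0000,0.0000)
member 2 (1-2): L=4.0096, (cx,cy)=(0.4789,-0.8779)
member 3 (1-3): L=3.0252, (cx,cy)=(0.9933,-0.1154)
member 4 (2-3): L=3.3515, (cx,cy)=(0.3237,0.9461)
member 5 (2-4): L=2.7040, (cx,cy)=(1.0000,0.0000)
member 6 (3-4): L=3.5604, (cx,cy)=(0.4547,-0.8906)
member 7 (3-5): L=3.2690, (cx,cy)=(0.9994,0.0346)
member 8 (4-5): L=3.6743, (cx,cy)=(0.4485,0.8938)
solve A·x = −loads:
  F[0-1] = -1953.4260 N (compression)
  F[0-2] = +2863.1340 N (tension)
  F[1-2] = +2320.0840 N (tension)
  F[1-3] = -1812.6135 N (compression)
  F[2-3] = +2099.3231 N (tension)
  F[2-4] = +1120.8828 N (tension)
  F[3-4] = -2464.9685 N (compression)
  F[3-5] = +0.0000 N (tension)
  F[4-5] = -0.0000 N (compression)
  Rx@0 = -2173.6000 N
  Ry@0 = +1827.6805 N
  Ry@4 = +2195.3795 N

2863.134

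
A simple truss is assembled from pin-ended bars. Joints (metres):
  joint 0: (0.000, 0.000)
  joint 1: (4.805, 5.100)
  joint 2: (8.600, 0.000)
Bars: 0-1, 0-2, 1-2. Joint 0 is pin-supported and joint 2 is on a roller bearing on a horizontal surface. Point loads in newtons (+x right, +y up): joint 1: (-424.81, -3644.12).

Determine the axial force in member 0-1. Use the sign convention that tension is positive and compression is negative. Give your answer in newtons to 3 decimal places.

-2555.488

N=3 nodes, M=3 members, R=3 reactions → 2N=6, M+R=6
member 0 (0-1): L=7.0070, (cx,cy)=(0.6857,0.7278)
member 1 (0-2): L=8.6000, (cx,cy)=(1.0000,0.0000)
member 2 (1-2): L=6.3570, (cx,cy)=(0.5970,-0.8023)
solve A·x = −loads:
  F[0-1] = -2555.4881 N (compression)
  F[0-2] = +1327.5981 N (tension)
  F[1-2] = -2223.8738 N (compression)
  Rx@0 = +424.8100 N
  Ry@0 = +1859.9961 N
  Ry@2 = +1784.1239 N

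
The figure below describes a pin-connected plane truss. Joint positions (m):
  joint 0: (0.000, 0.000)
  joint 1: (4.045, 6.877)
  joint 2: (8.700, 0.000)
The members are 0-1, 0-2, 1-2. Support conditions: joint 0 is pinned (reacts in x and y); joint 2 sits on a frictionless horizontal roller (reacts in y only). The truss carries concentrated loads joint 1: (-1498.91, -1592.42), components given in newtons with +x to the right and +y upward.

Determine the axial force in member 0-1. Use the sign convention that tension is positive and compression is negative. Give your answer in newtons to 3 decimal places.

N=3 nodes, M=3 members, R=3 reactions → 2N=6, M+R=6
member 0 (0-1): L=7.9784, (cx,cy)=(0.5070,0.8620)
member 1 (0-2): L=8.7000, (cx,cy)=(1.0000,0.0000)
member 2 (1-2): L=8.3043, (cx,cy)=(0.5605,-0.8281)
solve A·x = −loads:
  F[0-1] = -2363.0878 N (compression)
  F[0-2] = -300.8417 N (compression)
  F[1-2] = +536.6902 N (tension)
  Rx@0 = +1498.9100 N
  Ry@0 = +2036.8643 N
  Ry@2 = -444.4443 N

-2363.088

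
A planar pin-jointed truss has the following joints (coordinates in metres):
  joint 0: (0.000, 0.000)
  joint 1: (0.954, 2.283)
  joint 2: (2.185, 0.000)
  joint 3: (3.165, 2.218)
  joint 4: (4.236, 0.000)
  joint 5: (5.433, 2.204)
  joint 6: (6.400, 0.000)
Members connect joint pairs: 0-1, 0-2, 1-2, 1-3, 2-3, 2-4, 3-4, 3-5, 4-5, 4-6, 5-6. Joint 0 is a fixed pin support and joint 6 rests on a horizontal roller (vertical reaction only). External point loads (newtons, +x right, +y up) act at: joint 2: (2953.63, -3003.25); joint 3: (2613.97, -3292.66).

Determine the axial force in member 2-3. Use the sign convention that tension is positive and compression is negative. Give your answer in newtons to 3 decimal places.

N=7 nodes, M=11 members, R=3 reactions → 2N=14, M+R=14
member 0 (0-1): L=2.4743, (cx,cy)=(0.3856,0.9227)
member 1 (0-2): L=2.1850, (cx,cy)=(1.0000,0.0000)
member 2 (1-2): L=2.5937, (cx,cy)=(0.4746,-0.8802)
member 3 (1-3): L=2.2120, (cx,cy)=(0.9996,-0.0294)
member 4 (2-3): L=2.4249, (cx,cy)=(0.4041,0.9147)
member 5 (2-4): L=2.0510, (cx,cy)=(1.0000,0.0000)
member 6 (3-4): L=2.4630, (cx,cy)=(0.4348,-0.9005)
member 7 (3-5): L=2.2680, (cx,cy)=(1.0000,-0.0062)
member 8 (4-5): L=2.5081, (cx,cy)=(0.4773,0.8788)
member 9 (4-6): L=2.1640, (cx,cy)=(1.0000,0.0000)
member 10 (5-6): L=2.4068, (cx,cy)=(0.4018,-0.9157)
solve A·x = −loads:
  F[0-1] = -2965.6533 N (compression)
  F[0-2] = +6711.0438 N (tension)
  F[1-2] = +3197.6715 N (tension)
  F[1-3] = -2662.2261 N (compression)
  F[2-3] = +206.2592 N (tension)
  F[2-4] = +5191.6872 N (tension)
  F[3-4] = -3928.9303 N (compression)
  F[3-5] = -3483.3425 N (compression)
  F[4-5] = +4026.1768 N (tension)
  F[4-6] = +1561.7469 N (tension)
  F[5-6] = -3887.0927 N (compression)
  Rx@0 = -5567.6000 N
  Ry@0 = +2736.3544 N
  Ry@6 = +3559.5556 N

206.259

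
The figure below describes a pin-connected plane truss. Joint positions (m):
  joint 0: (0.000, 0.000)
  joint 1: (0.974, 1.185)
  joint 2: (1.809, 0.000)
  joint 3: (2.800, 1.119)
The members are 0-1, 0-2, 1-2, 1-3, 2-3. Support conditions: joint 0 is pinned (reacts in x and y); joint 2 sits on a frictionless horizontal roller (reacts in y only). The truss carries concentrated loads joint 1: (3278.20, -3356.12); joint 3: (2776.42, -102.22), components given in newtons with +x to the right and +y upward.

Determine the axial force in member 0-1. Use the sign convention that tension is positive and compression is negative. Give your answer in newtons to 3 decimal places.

N=4 nodes, M=5 members, R=3 reactions → 2N=8, M+R=8
member 0 (0-1): L=1.5339, (cx,cy)=(0.6350,0.7725)
member 1 (0-2): L=1.8090, (cx,cy)=(1.0000,0.0000)
member 2 (1-2): L=1.4496, (cx,cy)=(0.5760,-0.8174)
member 3 (1-3): L=1.8272, (cx,cy)=(0.9993,-0.0361)
member 4 (2-3): L=1.4947, (cx,cy)=(0.6630,0.7486)
solve A·x = −loads:
  F[0-1] = +3070.0454 N (tension)
  F[0-2] = +4105.2157 N (tension)
  F[1-2] = -7129.8195 N (compression)
  F[1-3] = +2779.8366 N (tension)
  F[2-3] = -2.4172 N (compression)
  Rx@0 = -6054.6200 N
  Ry@0 = -2371.7086 N
  Ry@2 = +5830.0486 N

3070.045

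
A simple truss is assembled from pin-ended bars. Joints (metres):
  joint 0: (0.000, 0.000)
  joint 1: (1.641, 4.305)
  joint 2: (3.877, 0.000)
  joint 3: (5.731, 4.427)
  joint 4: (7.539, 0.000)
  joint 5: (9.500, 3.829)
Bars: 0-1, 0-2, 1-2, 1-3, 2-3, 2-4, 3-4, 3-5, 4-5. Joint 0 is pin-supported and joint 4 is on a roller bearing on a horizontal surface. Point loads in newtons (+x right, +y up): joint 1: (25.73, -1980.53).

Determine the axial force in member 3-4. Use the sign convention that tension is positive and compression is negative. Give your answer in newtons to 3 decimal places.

-481.535

N=6 nodes, M=9 members, R=3 reactions → 2N=12, M+R=12
member 0 (0-1): L=4.6072, (cx,cy)=(0.3562,0.9344)
member 1 (0-2): L=3.8770, (cx,cy)=(1.0000,0.0000)
member 2 (1-2): L=4.8511, (cx,cy)=(0.4609,-0.8874)
member 3 (1-3): L=4.0918, (cx,cy)=(0.9996,0.0298)
member 4 (2-3): L=4.7995, (cx,cy)=(0.3863,0.9224)
member 5 (2-4): L=3.6620, (cx,cy)=(1.0000,0.0000)
member 6 (3-4): L=4.7820, (cx,cy)=(0.3781,-0.9258)
member 7 (3-5): L=3.8161, (cx,cy)=(0.9876,-0.1567)
member 8 (4-5): L=4.3019, (cx,cy)=(0.4558,0.8901)
solve A·x = −loads:
  F[0-1] = -1642.4590 N (compression)
  F[0-2] = +610.7490 N (tension)
  F[1-2] = -514.8873 N (compression)
  F[1-3] = -373.5877 N (compression)
  F[2-3] = +495.3817 N (tension)
  F[2-4] = +182.0623 N (tension)
  F[3-4] = -481.5352 N (compression)
  F[3-5] = +0.0000 N (tension)
  F[4-5] = -0.0000 N (compression)
  Rx@0 = -25.7300 N
  Ry@0 = +1534.7391 N
  Ry@4 = +445.7909 N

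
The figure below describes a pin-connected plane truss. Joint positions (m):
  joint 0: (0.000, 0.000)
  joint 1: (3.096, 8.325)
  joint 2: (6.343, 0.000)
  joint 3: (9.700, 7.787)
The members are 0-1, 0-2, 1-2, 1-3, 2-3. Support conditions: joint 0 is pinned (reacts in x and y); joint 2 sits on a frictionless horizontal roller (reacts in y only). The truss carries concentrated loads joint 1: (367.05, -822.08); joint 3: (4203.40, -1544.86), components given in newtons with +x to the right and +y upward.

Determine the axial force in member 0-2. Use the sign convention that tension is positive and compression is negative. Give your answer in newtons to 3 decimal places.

N=4 nodes, M=5 members, R=3 reactions → 2N=8, M+R=8
member 0 (0-1): L=8.8821, (cx,cy)=(0.3486,0.9373)
member 1 (0-2): L=6.3430, (cx,cy)=(1.0000,0.0000)
member 2 (1-2): L=8.9358, (cx,cy)=(0.3634,-0.9316)
member 3 (1-3): L=6.6259, (cx,cy)=(0.9967,-0.0812)
member 4 (2-3): L=8.4798, (cx,cy)=(0.3959,0.9183)
solve A·x = −loads:
  F[0-1] = +6442.9186 N (tension)
  F[0-2] = +2324.6540 N (tension)
  F[1-2] = -7775.6551 N (compression)
  F[1-3] = +4719.7666 N (tension)
  F[2-3] = -1264.9773 N (compression)
  Rx@0 = -4570.4500 N
  Ry@0 = -6038.8410 N
  Ry@2 = +8405.7810 N

2324.654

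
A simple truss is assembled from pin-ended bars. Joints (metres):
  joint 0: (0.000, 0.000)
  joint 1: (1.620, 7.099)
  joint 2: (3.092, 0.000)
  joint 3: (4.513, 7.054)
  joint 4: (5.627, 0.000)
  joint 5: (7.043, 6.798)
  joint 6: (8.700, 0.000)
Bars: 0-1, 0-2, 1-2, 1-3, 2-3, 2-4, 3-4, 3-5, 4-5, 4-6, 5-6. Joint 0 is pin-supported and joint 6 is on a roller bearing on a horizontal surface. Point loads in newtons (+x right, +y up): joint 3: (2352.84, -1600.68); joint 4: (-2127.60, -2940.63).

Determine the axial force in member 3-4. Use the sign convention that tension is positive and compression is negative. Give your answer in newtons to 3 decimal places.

N=7 nodes, M=11 members, R=3 reactions → 2N=14, M+R=14
member 0 (0-1): L=7.2815, (cx,cy)=(0.2225,0.9749)
member 1 (0-2): L=3.0920, (cx,cy)=(1.0000,0.0000)
member 2 (1-2): L=7.2500, (cx,cy)=(0.2030,-0.9792)
member 3 (1-3): L=2.8933, (cx,cy)=(0.9999,-0.0156)
member 4 (2-3): L=7.1957, (cx,cy)=(0.1975,0.9803)
member 5 (2-4): L=2.5350, (cx,cy)=(1.0000,0.0000)
member 6 (3-4): L=7.1414, (cx,cy)=(0.1560,-0.9878)
member 7 (3-5): L=2.5429, (cx,cy)=(0.9949,-0.1007)
member 8 (4-5): L=6.9439, (cx,cy)=(0.2039,0.9790)
member 9 (4-6): L=3.0730, (cx,cy)=(1.0000,0.0000)
member 10 (5-6): L=6.9970, (cx,cy)=(0.2368,-0.9716)
solve A·x = −loads:
  F[0-1] = +101.1949 N (tension)
  F[0-2] = +202.7260 N (tension)
  F[1-2] = -101.4421 N (compression)
  F[1-3] = +43.1155 N (tension)
  F[2-3] = +101.3246 N (tension)
  F[2-4] = +162.1203 N (tension)
  F[3-4] = -1509.9695 N (compression)
  F[3-5] = -2064.6673 N (compression)
  F[4-5] = +4527.2433 N (tension)
  F[4-6] = +1130.9838 N (tension)
  F[5-6] = -4775.8176 N (compression)
  Rx@0 = -225.2400 N
  Ry@0 = -98.6586 N
  Ry@6 = +4639.9686 N

-1509.969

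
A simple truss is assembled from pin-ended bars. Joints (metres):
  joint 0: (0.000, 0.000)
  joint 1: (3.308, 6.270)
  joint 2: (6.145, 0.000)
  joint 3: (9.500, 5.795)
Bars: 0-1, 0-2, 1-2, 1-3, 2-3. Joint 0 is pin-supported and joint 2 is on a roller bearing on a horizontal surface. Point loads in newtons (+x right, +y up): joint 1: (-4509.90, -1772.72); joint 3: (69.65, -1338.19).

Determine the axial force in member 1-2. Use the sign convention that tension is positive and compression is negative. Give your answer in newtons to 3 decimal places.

3061.239

N=4 nodes, M=5 members, R=3 reactions → 2N=8, M+R=8
member 0 (0-1): L=7.0891, (cx,cy)=(0.4666,0.8845)
member 1 (0-2): L=6.1450, (cx,cy)=(1.0000,0.0000)
member 2 (1-2): L=6.8820, (cx,cy)=(0.4122,-0.9111)
member 3 (1-3): L=6.2102, (cx,cy)=(0.9971,-0.0765)
member 4 (2-3): L=6.6961, (cx,cy)=(0.5010,0.8654)
solve A·x = −loads:
  F[0-1] = -5227.8253 N (compression)
  F[0-2] = -2000.7904 N (compression)
  F[1-2] = +3061.2391 N (tension)
  F[1-3] = +810.8604 N (tension)
  F[2-3] = -1474.6139 N (compression)
  Rx@0 = +4440.2500 N
  Ry@0 = +4623.7641 N
  Ry@2 = -1512.8541 N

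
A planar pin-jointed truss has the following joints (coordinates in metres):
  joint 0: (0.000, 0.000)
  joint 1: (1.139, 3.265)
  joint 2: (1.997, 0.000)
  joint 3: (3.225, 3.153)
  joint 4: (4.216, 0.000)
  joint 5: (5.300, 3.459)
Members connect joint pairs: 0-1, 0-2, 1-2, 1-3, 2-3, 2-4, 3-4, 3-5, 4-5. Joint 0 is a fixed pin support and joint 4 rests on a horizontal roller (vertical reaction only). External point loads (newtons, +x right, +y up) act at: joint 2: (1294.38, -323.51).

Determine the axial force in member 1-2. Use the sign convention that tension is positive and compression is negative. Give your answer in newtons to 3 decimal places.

N=6 nodes, M=9 members, R=3 reactions → 2N=12, M+R=12
member 0 (0-1): L=3.4580, (cx,cy)=(0.3294,0.9442)
member 1 (0-2): L=1.9970, (cx,cy)=(1.0000,0.0000)
member 2 (1-2): L=3.3759, (cx,cy)=(0.2542,-0.9672)
member 3 (1-3): L=2.0890, (cx,cy)=(0.9986,-0.0536)
member 4 (2-3): L=3.3837, (cx,cy)=(0.3629,0.9318)
member 5 (2-4): L=2.2190, (cx,cy)=(1.0000,0.0000)
member 6 (3-4): L=3.3051, (cx,cy)=(0.2998,-0.9540)
member 7 (3-5): L=2.0974, (cx,cy)=(0.9893,0.1459)
member 8 (4-5): L=3.6249, (cx,cy)=(0.2990,0.9542)
solve A·x = −loads:
  F[0-1] = -180.3359 N (compression)
  F[0-2] = +1353.7798 N (tension)
  F[1-2] = +181.9179 N (tension)
  F[1-3] = -105.7878 N (compression)
  F[2-3] = +158.3628 N (tension)
  F[2-4] = +48.1631 N (tension)
  F[3-4] = -160.6282 N (compression)
  F[3-5] = -0.0000 N (compression)
  F[4-5] = -0.0000 N (compression)
  Rx@0 = -1294.3800 N
  Ry@0 = +170.2725 N
  Ry@4 = +153.2375 N

181.918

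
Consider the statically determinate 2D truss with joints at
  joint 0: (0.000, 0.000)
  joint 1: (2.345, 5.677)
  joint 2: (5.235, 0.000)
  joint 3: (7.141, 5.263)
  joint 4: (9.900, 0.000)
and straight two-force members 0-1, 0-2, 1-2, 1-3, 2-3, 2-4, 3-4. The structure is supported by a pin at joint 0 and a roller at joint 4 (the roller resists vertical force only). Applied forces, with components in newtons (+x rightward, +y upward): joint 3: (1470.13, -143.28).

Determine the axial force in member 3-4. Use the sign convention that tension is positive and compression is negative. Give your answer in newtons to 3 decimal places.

-999.113

N=5 nodes, M=7 members, R=3 reactions → 2N=10, M+R=10
member 0 (0-1): L=6.1423, (cx,cy)=(0.3818,0.9243)
member 1 (0-2): L=5.2350, (cx,cy)=(1.0000,0.0000)
member 2 (1-2): L=6.3703, (cx,cy)=(0.4537,-0.8912)
member 3 (1-3): L=4.8138, (cx,cy)=(0.9963,-0.0860)
member 4 (2-3): L=5.5975, (cx,cy)=(0.3405,0.9402)
member 5 (2-4): L=4.6650, (cx,cy)=(1.0000,0.0000)
member 6 (3-4): L=5.9423, (cx,cy)=(0.4643,-0.8857)
solve A·x = −loads:
  F[0-1] = +802.3938 N (tension)
  F[0-2] = +1163.7910 N (tension)
  F[1-2] = -901.4681 N (compression)
  F[1-3] = +717.9676 N (tension)
  F[2-3] = +854.4205 N (tension)
  F[2-4] = +463.8845 N (tension)
  F[3-4] = -999.1133 N (compression)
  Rx@0 = -1470.1300 N
  Ry@0 = -741.6146 N
  Ry@4 = +884.8946 N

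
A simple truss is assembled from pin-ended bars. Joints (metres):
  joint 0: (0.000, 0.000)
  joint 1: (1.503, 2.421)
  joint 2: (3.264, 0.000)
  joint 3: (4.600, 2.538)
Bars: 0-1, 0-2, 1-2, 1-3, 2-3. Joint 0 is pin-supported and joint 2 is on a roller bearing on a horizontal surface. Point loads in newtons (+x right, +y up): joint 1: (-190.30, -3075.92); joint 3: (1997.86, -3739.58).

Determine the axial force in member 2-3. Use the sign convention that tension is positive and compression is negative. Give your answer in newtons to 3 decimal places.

-4398.821

N=4 nodes, M=5 members, R=3 reactions → 2N=8, M+R=8
member 0 (0-1): L=2.8496, (cx,cy)=(0.5274,0.8496)
member 1 (0-2): L=3.2640, (cx,cy)=(1.0000,0.0000)
member 2 (1-2): L=2.9937, (cx,cy)=(0.5882,-0.8087)
member 3 (1-3): L=3.0992, (cx,cy)=(0.9993,0.0378)
member 4 (2-3): L=2.8682, (cx,cy)=(0.4658,0.8849)
solve A·x = −loads:
  F[0-1] = +1510.6874 N (tension)
  F[0-2] = +1010.7608 N (tension)
  F[1-2] = -5201.6086 N (compression)
  F[1-3] = +4049.7349 N (tension)
  F[2-3] = -4398.8211 N (compression)
  Rx@0 = -1807.5600 N
  Ry@0 = -1283.4670 N
  Ry@2 = +8098.9670 N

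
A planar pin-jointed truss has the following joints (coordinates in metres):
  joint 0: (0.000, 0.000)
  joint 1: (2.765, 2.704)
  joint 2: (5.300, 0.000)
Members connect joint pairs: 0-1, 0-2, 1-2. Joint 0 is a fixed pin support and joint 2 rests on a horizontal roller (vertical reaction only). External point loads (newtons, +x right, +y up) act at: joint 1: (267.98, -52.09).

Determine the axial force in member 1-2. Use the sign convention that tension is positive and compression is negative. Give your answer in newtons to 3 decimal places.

-224.657

N=3 nodes, M=3 members, R=3 reactions → 2N=6, M+R=6
member 0 (0-1): L=3.8674, (cx,cy)=(0.7149,0.6992)
member 1 (0-2): L=5.3000, (cx,cy)=(1.0000,0.0000)
member 2 (1-2): L=3.7065, (cx,cy)=(0.6839,-0.7295)
solve A·x = −loads:
  F[0-1] = +159.9105 N (tension)
  F[0-2] = +153.6521 N (tension)
  F[1-2] = -224.6570 N (compression)
  Rx@0 = -267.9800 N
  Ry@0 = -111.8056 N
  Ry@2 = +163.8956 N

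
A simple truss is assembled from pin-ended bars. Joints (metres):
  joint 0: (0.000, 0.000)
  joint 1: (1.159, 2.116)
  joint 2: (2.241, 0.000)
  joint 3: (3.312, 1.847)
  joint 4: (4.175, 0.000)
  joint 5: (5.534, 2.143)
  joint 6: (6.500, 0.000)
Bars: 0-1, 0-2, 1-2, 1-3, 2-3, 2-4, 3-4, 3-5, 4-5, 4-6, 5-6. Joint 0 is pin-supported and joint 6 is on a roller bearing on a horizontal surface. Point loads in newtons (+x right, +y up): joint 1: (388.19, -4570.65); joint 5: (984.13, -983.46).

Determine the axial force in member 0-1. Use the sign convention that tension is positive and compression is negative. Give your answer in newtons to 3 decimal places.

-3934.754

N=7 nodes, M=11 members, R=3 reactions → 2N=14, M+R=14
member 0 (0-1): L=2.4126, (cx,cy)=(0.4804,0.8771)
member 1 (0-2): L=2.2410, (cx,cy)=(1.0000,0.0000)
member 2 (1-2): L=2.3766, (cx,cy)=(0.4553,-0.8904)
member 3 (1-3): L=2.1697, (cx,cy)=(0.9923,-0.1240)
member 4 (2-3): L=2.1351, (cx,cy)=(0.5016,0.8651)
member 5 (2-4): L=1.9340, (cx,cy)=(1.0000,0.0000)
member 6 (3-4): L=2.0387, (cx,cy)=(0.4233,-0.9060)
member 7 (3-5): L=2.2416, (cx,cy)=(0.9912,0.1320)
member 8 (4-5): L=2.5376, (cx,cy)=(0.5355,0.8445)
member 9 (4-6): L=2.3250, (cx,cy)=(1.0000,0.0000)
member 10 (5-6): L=2.3507, (cx,cy)=(0.4109,-0.9117)
solve A·x = −loads:
  F[0-1] = -3934.7539 N (compression)
  F[0-2] = +3262.5386 N (tension)
  F[1-2] = -1001.8218 N (compression)
  F[1-3] = -1836.4735 N (compression)
  F[2-3] = +1031.0828 N (tension)
  F[2-4] = +2289.2160 N (tension)
  F[3-4] = -1344.0833 N (compression)
  F[3-5] = -742.6181 N (compression)
  F[4-5] = +1441.9300 N (tension)
  F[4-6] = +948.0213 N (tension)
  F[5-6] = -2306.9113 N (compression)
  Rx@0 = -1372.3200 N
  Ry@0 = +3450.9944 N
  Ry@6 = +2103.1156 N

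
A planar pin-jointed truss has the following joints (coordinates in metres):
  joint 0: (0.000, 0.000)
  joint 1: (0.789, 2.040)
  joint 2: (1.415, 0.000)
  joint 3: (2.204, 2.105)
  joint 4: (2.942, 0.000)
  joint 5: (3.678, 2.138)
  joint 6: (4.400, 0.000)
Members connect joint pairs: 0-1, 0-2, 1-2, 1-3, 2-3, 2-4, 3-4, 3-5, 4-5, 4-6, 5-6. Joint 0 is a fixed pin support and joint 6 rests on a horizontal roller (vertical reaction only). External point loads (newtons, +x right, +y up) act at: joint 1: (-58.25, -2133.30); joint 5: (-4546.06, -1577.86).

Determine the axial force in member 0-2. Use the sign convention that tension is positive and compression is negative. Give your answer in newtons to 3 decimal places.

-2962.242

N=7 nodes, M=11 members, R=3 reactions → 2N=14, M+R=14
member 0 (0-1): L=2.1873, (cx,cy)=(0.3607,0.9327)
member 1 (0-2): L=1.4150, (cx,cy)=(1.0000,0.0000)
member 2 (1-2): L=2.1339, (cx,cy)=(0.2934,-0.9560)
member 3 (1-3): L=1.4165, (cx,cy)=(0.9989,0.0459)
member 4 (2-3): L=2.2480, (cx,cy)=(0.3510,0.9364)
member 5 (2-4): L=1.5270, (cx,cy)=(1.0000,0.0000)
member 6 (3-4): L=2.2306, (cx,cy)=(0.3308,-0.9437)
member 7 (3-5): L=1.4744, (cx,cy)=(0.9997,0.0224)
member 8 (4-5): L=2.2611, (cx,cy)=(0.3255,0.9455)
member 9 (4-6): L=1.4580, (cx,cy)=(1.0000,0.0000)
member 10 (5-6): L=2.2566, (cx,cy)=(0.3199,-0.9474)
solve A·x = −loads:
  F[0-1] = -4552.1365 N (compression)
  F[0-2] = -2962.2418 N (compression)
  F[1-2] = +2103.8101 N (tension)
  F[1-3] = -2203.3157 N (compression)
  F[2-3] = -2147.8858 N (compression)
  F[2-4] = -1591.2064 N (compression)
  F[3-4] = +2151.4231 N (tension)
  F[3-5] = -3667.5699 N (compression)
  F[4-5] = -2147.1943 N (compression)
  F[4-6] = -180.4972 N (compression)
  F[5-6] = +564.1459 N (tension)
  Rx@0 = +4604.3100 N
  Ry@0 = +4245.6517 N
  Ry@6 = -534.4917 N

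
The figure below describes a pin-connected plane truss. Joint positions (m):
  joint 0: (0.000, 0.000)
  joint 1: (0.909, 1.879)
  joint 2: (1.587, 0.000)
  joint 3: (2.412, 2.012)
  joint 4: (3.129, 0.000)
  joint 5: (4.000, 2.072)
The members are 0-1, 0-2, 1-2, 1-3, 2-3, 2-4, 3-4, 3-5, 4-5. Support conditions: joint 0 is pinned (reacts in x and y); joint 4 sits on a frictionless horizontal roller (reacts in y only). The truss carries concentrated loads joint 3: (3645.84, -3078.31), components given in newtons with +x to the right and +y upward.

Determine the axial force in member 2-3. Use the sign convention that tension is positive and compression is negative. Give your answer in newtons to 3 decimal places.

N=6 nodes, M=9 members, R=3 reactions → 2N=12, M+R=12
member 0 (0-1): L=2.0873, (cx,cy)=(0.4355,0.9002)
member 1 (0-2): L=1.5870, (cx,cy)=(1.0000,0.0000)
member 2 (1-2): L=1.9976, (cx,cy)=(0.3394,-0.9406)
member 3 (1-3): L=1.5089, (cx,cy)=(0.9961,0.0881)
member 4 (2-3): L=2.1746, (cx,cy)=(0.3794,0.9252)
member 5 (2-4): L=1.5420, (cx,cy)=(1.0000,0.0000)
member 6 (3-4): L=2.1359, (cx,cy)=(0.3357,-0.9420)
member 7 (3-5): L=1.5891, (cx,cy)=(0.9993,0.0378)
member 8 (4-5): L=2.2476, (cx,cy)=(0.3875,0.9219)
solve A·x = −loads:
  F[0-1] = +1820.6624 N (tension)
  F[0-2] = +2852.9674 N (tension)
  F[1-2] = -1616.1899 N (compression)
  F[1-3] = +1346.6665 N (tension)
  F[2-3] = +1643.0891 N (tension)
  F[2-4] = +1681.0522 N (tension)
  F[3-4] = -5007.8439 N (compression)
  F[3-5] = -0.0000 N (compression)
  F[4-5] = +0.0000 N (tension)
  Rx@0 = -3645.8400 N
  Ry@0 = -1638.9523 N
  Ry@4 = +4717.2623 N

1643.089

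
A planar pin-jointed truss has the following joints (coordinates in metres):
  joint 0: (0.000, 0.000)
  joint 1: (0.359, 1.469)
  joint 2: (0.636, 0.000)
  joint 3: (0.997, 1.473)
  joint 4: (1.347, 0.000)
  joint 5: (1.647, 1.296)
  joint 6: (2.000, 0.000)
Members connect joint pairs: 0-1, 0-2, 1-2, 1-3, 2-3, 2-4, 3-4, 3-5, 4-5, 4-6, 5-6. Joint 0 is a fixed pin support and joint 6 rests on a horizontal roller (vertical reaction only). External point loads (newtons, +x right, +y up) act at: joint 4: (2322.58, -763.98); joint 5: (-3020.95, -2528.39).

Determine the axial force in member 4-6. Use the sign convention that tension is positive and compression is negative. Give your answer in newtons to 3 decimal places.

N=7 nodes, M=11 members, R=3 reactions → 2N=14, M+R=14
member 0 (0-1): L=1.5122, (cx,cy)=(0.2374,0.9714)
member 1 (0-2): L=0.6360, (cx,cy)=(1.0000,0.0000)
member 2 (1-2): L=1.4949, (cx,cy)=(0.1853,-0.9827)
member 3 (1-3): L=0.6380, (cx,cy)=(1.0000,0.0063)
member 4 (2-3): L=1.5166, (cx,cy)=(0.2380,0.9713)
member 5 (2-4): L=0.7110, (cx,cy)=(1.0000,0.0000)
member 6 (3-4): L=1.5140, (cx,cy)=(0.2312,-0.9729)
member 7 (3-5): L=0.6737, (cx,cy)=(0.9649,-0.2627)
member 8 (4-5): L=1.3303, (cx,cy)=(0.2255,0.9742)
member 9 (4-6): L=0.6530, (cx,cy)=(1.0000,0.0000)
member 10 (5-6): L=1.3432, (cx,cy)=(0.2628,-0.9648)
solve A·x = −loads:
  F[0-1] = -2731.3584 N (compression)
  F[0-2] = -49.9520 N (compression)
  F[1-2] = +2692.7138 N (tension)
  F[1-3] = -1147.3955 N (compression)
  F[2-3] = -2724.3898 N (compression)
  F[2-4] = +1097.4997 N (tension)
  F[3-4] = +3453.2269 N (tension)
  F[3-5] = -2688.6269 N (compression)
  F[4-5] = -2664.3436 N (compression)
  F[4-6] = +174.0742 N (tension)
  F[5-6] = -662.3769 N (compression)
  Rx@0 = +698.3700 N
  Ry@0 = +2653.2759 N
  Ry@6 = +639.0941 N

174.074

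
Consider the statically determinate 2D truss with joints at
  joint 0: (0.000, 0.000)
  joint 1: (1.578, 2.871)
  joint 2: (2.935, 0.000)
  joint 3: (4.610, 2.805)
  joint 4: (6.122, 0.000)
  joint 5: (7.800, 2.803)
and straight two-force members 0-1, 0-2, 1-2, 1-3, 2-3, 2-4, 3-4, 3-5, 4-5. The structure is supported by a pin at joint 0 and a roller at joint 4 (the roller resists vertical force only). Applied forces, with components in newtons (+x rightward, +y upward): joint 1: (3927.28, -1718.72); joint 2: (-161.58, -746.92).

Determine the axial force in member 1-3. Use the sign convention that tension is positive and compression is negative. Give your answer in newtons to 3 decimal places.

N=6 nodes, M=9 members, R=3 reactions → 2N=12, M+R=12
member 0 (0-1): L=3.2761, (cx,cy)=(0.4817,0.8764)
member 1 (0-2): L=2.9350, (cx,cy)=(1.0000,0.0000)
member 2 (1-2): L=3.1755, (cx,cy)=(0.4273,-0.9041)
member 3 (1-3): L=3.0327, (cx,cy)=(0.9998,-0.0218)
member 4 (2-3): L=3.2671, (cx,cy)=(0.5127,0.8586)
member 5 (2-4): L=3.1870, (cx,cy)=(1.0000,0.0000)
member 6 (3-4): L=3.1866, (cx,cy)=(0.4745,-0.8803)
member 7 (3-5): L=3.1900, (cx,cy)=(1.0000,-0.0006)
member 8 (4-5): L=3.2669, (cx,cy)=(0.5136,0.8580)
solve A·x = −loads:
  F[0-1] = +202.2216 N (tension)
  F[0-2] = +3668.2954 N (tension)
  F[1-2] = -2025.6818 N (compression)
  F[1-3] = -2964.9468 N (compression)
  F[2-3] = +3003.0492 N (tension)
  F[2-4] = +1424.5989 N (tension)
  F[3-4] = -3002.3617 N (compression)
  F[3-5] = +0.0000 N (tension)
  F[4-5] = -0.0000 N (compression)
  Rx@0 = -3765.7000 N
  Ry@0 = -177.2171 N
  Ry@4 = +2642.8571 N

-2964.947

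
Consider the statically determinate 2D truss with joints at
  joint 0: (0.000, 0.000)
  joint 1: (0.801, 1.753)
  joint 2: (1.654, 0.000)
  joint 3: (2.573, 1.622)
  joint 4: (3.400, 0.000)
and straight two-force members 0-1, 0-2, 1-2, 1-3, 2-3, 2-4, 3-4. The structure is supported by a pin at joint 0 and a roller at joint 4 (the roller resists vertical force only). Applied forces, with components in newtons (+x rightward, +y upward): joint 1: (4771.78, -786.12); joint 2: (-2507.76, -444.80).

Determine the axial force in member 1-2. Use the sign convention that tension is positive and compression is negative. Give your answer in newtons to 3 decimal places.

-2444.923

N=5 nodes, M=7 members, R=3 reactions → 2N=10, M+R=10
member 0 (0-1): L=1.9273, (cx,cy)=(0.4156,0.9095)
member 1 (0-2): L=1.6540, (cx,cy)=(1.0000,0.0000)
member 2 (1-2): L=1.9495, (cx,cy)=(0.4375,-0.8992)
member 3 (1-3): L=1.7768, (cx,cy)=(0.9973,-0.0737)
member 4 (2-3): L=1.8643, (cx,cy)=(0.4930,0.8701)
member 5 (2-4): L=1.7460, (cx,cy)=(1.0000,0.0000)
member 6 (3-4): L=1.8207, (cx,cy)=(0.4542,-0.8909)
solve A·x = −loads:
  F[0-1] = +1793.1297 N (tension)
  F[0-2] = +1518.7947 N (tension)
  F[1-2] = -2444.9231 N (compression)
  F[1-3] = -2964.8617 N (compression)
  F[2-3] = +3038.0537 N (tension)
  F[2-4] = +1459.1586 N (tension)
  F[3-4] = -3212.3769 N (compression)
  Rx@0 = -2264.0200 N
  Ry@0 = -1630.9364 N
  Ry@4 = +2861.8564 N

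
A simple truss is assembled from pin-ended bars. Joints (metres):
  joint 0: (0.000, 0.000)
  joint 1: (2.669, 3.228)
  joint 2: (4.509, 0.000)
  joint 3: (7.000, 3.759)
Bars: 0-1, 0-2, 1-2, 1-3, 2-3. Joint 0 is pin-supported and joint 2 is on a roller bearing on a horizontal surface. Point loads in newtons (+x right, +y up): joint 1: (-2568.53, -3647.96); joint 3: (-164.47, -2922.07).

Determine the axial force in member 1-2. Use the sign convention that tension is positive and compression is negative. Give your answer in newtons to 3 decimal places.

N=4 nodes, M=5 members, R=3 reactions → 2N=8, M+R=8
member 0 (0-1): L=4.1885, (cx,cy)=(0.6372,0.7707)
member 1 (0-2): L=4.5090, (cx,cy)=(1.0000,0.0000)
member 2 (1-2): L=3.7156, (cx,cy)=(0.4952,-0.8688)
member 3 (1-3): L=4.3634, (cx,cy)=(0.9926,0.1217)
member 4 (2-3): L=4.5095, (cx,cy)=(0.5524,0.8336)
solve A·x = −loads:
  F[0-1] = -2400.8122 N (compression)
  F[0-2] = -1203.1527 N (compression)
  F[1-2] = -1797.0669 N (compression)
  F[1-3] = +1943.0516 N (tension)
  F[2-3] = -3789.0993 N (compression)
  Rx@0 = +2733.0000 N
  Ry@0 = +1850.2612 N
  Ry@2 = +4719.7688 N

-1797.067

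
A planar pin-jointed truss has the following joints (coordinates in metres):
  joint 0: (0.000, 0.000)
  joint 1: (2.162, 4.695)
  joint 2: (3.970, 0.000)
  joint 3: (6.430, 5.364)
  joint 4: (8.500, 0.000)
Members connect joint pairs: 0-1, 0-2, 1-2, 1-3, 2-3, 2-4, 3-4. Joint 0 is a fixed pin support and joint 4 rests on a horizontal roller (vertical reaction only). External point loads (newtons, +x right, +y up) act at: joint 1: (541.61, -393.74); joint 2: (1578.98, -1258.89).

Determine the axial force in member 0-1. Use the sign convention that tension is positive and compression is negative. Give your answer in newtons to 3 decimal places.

-732.500

N=5 nodes, M=7 members, R=3 reactions → 2N=10, M+R=10
member 0 (0-1): L=5.1689, (cx,cy)=(0.4183,0.9083)
member 1 (0-2): L=3.9700, (cx,cy)=(1.0000,0.0000)
member 2 (1-2): L=5.0311, (cx,cy)=(0.3594,-0.9332)
member 3 (1-3): L=4.3201, (cx,cy)=(0.9879,0.1549)
member 4 (2-3): L=5.9012, (cx,cy)=(0.4169,0.9090)
member 5 (2-4): L=4.5300, (cx,cy)=(1.0000,0.0000)
member 6 (3-4): L=5.7496, (cx,cy)=(0.3600,-0.9329)
solve A·x = −loads:
  F[0-1] = -732.5001 N (compression)
  F[0-2] = +2426.9749 N (tension)
  F[1-2] = +140.1520 N (tension)
  F[1-3] = -909.3300 N (compression)
  F[2-3] = +1241.0778 N (tension)
  F[2-4] = +380.9990 N (tension)
  F[3-4] = -1058.2490 N (compression)
  Rx@0 = -2120.5900 N
  Ry@0 = +665.3455 N
  Ry@4 = +987.2845 N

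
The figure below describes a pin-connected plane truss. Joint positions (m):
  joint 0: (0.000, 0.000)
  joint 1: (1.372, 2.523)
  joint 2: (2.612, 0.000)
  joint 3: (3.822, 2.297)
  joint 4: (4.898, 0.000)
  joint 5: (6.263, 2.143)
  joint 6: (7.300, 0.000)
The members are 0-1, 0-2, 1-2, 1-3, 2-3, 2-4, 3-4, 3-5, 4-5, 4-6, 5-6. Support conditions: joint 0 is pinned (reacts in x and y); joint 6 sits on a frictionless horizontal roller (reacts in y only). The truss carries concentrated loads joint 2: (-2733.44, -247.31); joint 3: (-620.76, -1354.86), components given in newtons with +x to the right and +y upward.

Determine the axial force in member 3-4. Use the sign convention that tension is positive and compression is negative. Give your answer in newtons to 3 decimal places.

-620.114

N=7 nodes, M=11 members, R=3 reactions → 2N=14, M+R=14
member 0 (0-1): L=2.8719, (cx,cy)=(0.4777,0.8785)
member 1 (0-2): L=2.6120, (cx,cy)=(1.0000,0.0000)
member 2 (1-2): L=2.8113, (cx,cy)=(0.4411,-0.8975)
member 3 (1-3): L=2.4604, (cx,cy)=(0.9958,-0.0919)
member 4 (2-3): L=2.5962, (cx,cy)=(0.4661,0.8848)
member 5 (2-4): L=2.2860, (cx,cy)=(1.0000,0.0000)
member 6 (3-4): L=2.5365, (cx,cy)=(0.4242,-0.9056)
member 7 (3-5): L=2.4459, (cx,cy)=(0.9980,-0.0630)
member 8 (4-5): L=2.5408, (cx,cy)=(0.5372,0.8434)
member 9 (4-6): L=2.4020, (cx,cy)=(1.0000,0.0000)
member 10 (5-6): L=2.3807, (cx,cy)=(0.4356,-0.9001)
solve A·x = −loads:
  F[0-1] = -1137.9016 N (compression)
  F[0-2] = -2810.5908 N (compression)
  F[1-2] = +1225.2885 N (tension)
  F[1-3] = -1088.6679 N (compression)
  F[2-3] = -963.3716 N (compression)
  F[2-4] = +912.2981 N (tension)
  F[3-4] = -620.1141 N (compression)
  F[3-5] = -650.5356 N (compression)
  F[4-5] = +665.7960 N (tension)
  F[4-6] = +291.5579 N (tension)
  F[5-6] = -669.3511 N (compression)
  Rx@0 = +3354.2000 N
  Ry@0 = +999.6545 N
  Ry@6 = +602.5155 N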